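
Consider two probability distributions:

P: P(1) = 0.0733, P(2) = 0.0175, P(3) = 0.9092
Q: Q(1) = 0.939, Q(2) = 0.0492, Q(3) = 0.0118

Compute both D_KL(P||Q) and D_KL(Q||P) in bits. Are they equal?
D_KL(P||Q) = 5.4028 bits, D_KL(Q||P) = 3.4542 bits. No, they are not equal.

D_KL(P||Q) = Σ P(x) log₂(P(x)/Q(x))

Computing term by term:
  P(1)·log₂(P(1)/Q(1)) = 0.0733·log₂(0.0733/0.939) = -0.26969
  P(2)·log₂(P(2)/Q(2)) = 0.0175·log₂(0.0175/0.0492) = -0.02610
  P(3)·log₂(P(3)/Q(3)) = 0.9092·log₂(0.9092/0.0118) = 5.69863

D_KL(P||Q) = -0.26969 - 0.02610 + 5.69863 = 5.40284 ≈ 5.4028 bits

D_KL(Q||P) = Σ Q(x) log₂(Q(x)/P(x))

Computing term by term:
  Q(1)·log₂(Q(1)/P(1)) = 0.939·log₂(0.939/0.0733) = 3.45481
  Q(2)·log₂(Q(2)/P(2)) = 0.0492·log₂(0.0492/0.0175) = 0.07337
  Q(3)·log₂(Q(3)/P(3)) = 0.0118·log₂(0.0118/0.9092) = -0.07396

D_KL(Q||P) = 3.45481 + 0.07337 - 0.07396 = 3.45422 ≈ 3.4542 bits

These are NOT equal (difference: 1.9486 bits). KL divergence is asymmetric: D_KL(P||Q) ≠ D_KL(Q||P) in general.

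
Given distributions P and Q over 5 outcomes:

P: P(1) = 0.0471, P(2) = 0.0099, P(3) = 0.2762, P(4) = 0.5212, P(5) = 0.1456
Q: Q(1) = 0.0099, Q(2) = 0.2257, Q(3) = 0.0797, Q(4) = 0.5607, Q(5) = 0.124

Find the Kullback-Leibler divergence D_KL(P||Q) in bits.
0.5354 bits

D_KL(P||Q) = Σ P(x) log₂(P(x)/Q(x))

Computing term by term:
  P(1)·log₂(P(1)/Q(1)) = 0.0471·log₂(0.0471/0.0099) = 0.10599
  P(2)·log₂(P(2)/Q(2)) = 0.0099·log₂(0.0099/0.2257) = -0.04466
  P(3)·log₂(P(3)/Q(3)) = 0.2762·log₂(0.2762/0.0797) = 0.49524
  P(4)·log₂(P(4)/Q(4)) = 0.5212·log₂(0.5212/0.5607) = -0.05493
  P(5)·log₂(P(5)/Q(5)) = 0.1456·log₂(0.1456/0.124) = 0.03373

D_KL(P||Q) = 0.10599 - 0.04466 + 0.49524 - 0.05493 + 0.03373 = 0.53537 ≈ 0.5354 bits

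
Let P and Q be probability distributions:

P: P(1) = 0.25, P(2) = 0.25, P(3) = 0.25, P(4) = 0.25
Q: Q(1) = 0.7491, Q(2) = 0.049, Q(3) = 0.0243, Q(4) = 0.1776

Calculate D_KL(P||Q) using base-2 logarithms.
1.1560 bits

D_KL(P||Q) = Σ P(x) log₂(P(x)/Q(x))

Computing term by term:
  P(1)·log₂(P(1)/Q(1)) = 0.25·log₂(0.25/0.7491) = -0.39581
  P(2)·log₂(P(2)/Q(2)) = 0.25·log₂(0.25/0.049) = 0.58777
  P(3)·log₂(P(3)/Q(3)) = 0.25·log₂(0.25/0.0243) = 0.84072
  P(4)·log₂(P(4)/Q(4)) = 0.25·log₂(0.25/0.1776) = 0.12332

D_KL(P||Q) = -0.39581 + 0.58777 + 0.84072 + 0.12332 = 1.15600 ≈ 1.1560 bits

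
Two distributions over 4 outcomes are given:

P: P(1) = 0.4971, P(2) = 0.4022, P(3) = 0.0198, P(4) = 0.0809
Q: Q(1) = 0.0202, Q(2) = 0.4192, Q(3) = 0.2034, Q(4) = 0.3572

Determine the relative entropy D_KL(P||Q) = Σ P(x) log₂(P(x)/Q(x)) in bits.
2.0333 bits

D_KL(P||Q) = Σ P(x) log₂(P(x)/Q(x))

Computing term by term:
  P(1)·log₂(P(1)/Q(1)) = 0.4971·log₂(0.4971/0.0202) = 2.29715
  P(2)·log₂(P(2)/Q(2)) = 0.4022·log₂(0.4022/0.4192) = -0.02402
  P(3)·log₂(P(3)/Q(3)) = 0.0198·log₂(0.0198/0.2034) = -0.06654
  P(4)·log₂(P(4)/Q(4)) = 0.0809·log₂(0.0809/0.3572) = -0.17333

D_KL(P||Q) = 2.29715 - 0.02402 - 0.06654 - 0.17333 = 2.03326 ≈ 2.0333 bits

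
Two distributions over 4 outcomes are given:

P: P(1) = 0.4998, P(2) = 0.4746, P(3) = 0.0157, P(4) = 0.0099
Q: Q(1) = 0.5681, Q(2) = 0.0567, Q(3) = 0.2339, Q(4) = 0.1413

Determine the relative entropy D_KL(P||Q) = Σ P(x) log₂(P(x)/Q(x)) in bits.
1.2633 bits

D_KL(P||Q) = Σ P(x) log₂(P(x)/Q(x))

Computing term by term:
  P(1)·log₂(P(1)/Q(1)) = 0.4998·log₂(0.4998/0.5681) = -0.09236
  P(2)·log₂(P(2)/Q(2)) = 0.4746·log₂(0.4746/0.0567) = 1.45479
  P(3)·log₂(P(3)/Q(3)) = 0.0157·log₂(0.0157/0.2339) = -0.06118
  P(4)·log₂(P(4)/Q(4)) = 0.0099·log₂(0.0099/0.1413) = -0.03797

D_KL(P||Q) = -0.09236 + 1.45479 - 0.06118 - 0.03797 = 1.26328 ≈ 1.2633 bits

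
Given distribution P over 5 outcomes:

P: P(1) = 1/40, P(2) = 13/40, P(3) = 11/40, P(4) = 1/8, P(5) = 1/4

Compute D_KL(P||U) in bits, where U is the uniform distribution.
0.2747 bits

U(i) = 1/5 for all i

D_KL(P||U) = Σ P(x) log₂(P(x) / (1/5))
           = Σ P(x) log₂(P(x)) + log₂(5)
           = log₂(5) - H(P)

H(P) = -Σ P(x) log₂(P(x)):
  -P(1)·log₂(P(1)) = -(1/40)·log₂(1/40) = 0.13305
  -P(2)·log₂(P(2)) = -(13/40)·log₂(13/40) = 0.52698
  -P(3)·log₂(P(3)) = -(11/40)·log₂(11/40) = 0.51219
  -P(4)·log₂(P(4)) = -(1/8)·log₂(1/8) = 0.37500
  -P(5)·log₂(P(5)) = -(1/4)·log₂(1/4) = 0.50000
H(P) = 0.13305 + 0.52698 + 0.51219 + 0.37500 + 0.50000 = 2.04722 bits

log₂(5) = 2.32193 bits

D_KL(P||U) = 2.32193 - 2.04722 = 0.27471 ≈ 0.2747 bits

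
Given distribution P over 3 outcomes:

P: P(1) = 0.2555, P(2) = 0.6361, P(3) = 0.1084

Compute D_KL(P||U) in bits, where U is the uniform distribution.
0.3193 bits

U(i) = 1/3 for all i

D_KL(P||U) = Σ P(x) log₂(P(x) / (1/3))
           = Σ P(x) log₂(P(x)) + log₂(3)
           = log₂(3) - H(P)

H(P) = -Σ P(x) log₂(P(x)):
  -P(1)·log₂(P(1)) = -(0.2555)·log₂(0.2555) = 0.50298
  -P(2)·log₂(P(2)) = -(0.6361)·log₂(0.6361) = 0.41517
  -P(3)·log₂(P(3)) = -(0.1084)·log₂(0.1084) = 0.34748
H(P) = 0.50298 + 0.41517 + 0.34748 = 1.26563 bits

log₂(3) = 1.58496 bits

D_KL(P||U) = 1.58496 - 1.26563 = 0.31933 ≈ 0.3193 bits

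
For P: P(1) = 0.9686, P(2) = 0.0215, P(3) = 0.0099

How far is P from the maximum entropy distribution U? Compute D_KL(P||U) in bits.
1.3554 bits

U(i) = 1/3 for all i

D_KL(P||U) = Σ P(x) log₂(P(x) / (1/3))
           = Σ P(x) log₂(P(x)) + log₂(3)
           = log₂(3) - H(P)

H(P) = -Σ P(x) log₂(P(x)):
  -P(1)·log₂(P(1)) = -(0.9686)·log₂(0.9686) = 0.04458
  -P(2)·log₂(P(2)) = -(0.0215)·log₂(0.0215) = 0.11910
  -P(3)·log₂(P(3)) = -(0.0099)·log₂(0.0099) = 0.06592
H(P) = 0.04458 + 0.11910 + 0.06592 = 0.22960 bits

log₂(3) = 1.58496 bits

D_KL(P||U) = 1.58496 - 0.22960 = 1.35536 ≈ 1.3554 bits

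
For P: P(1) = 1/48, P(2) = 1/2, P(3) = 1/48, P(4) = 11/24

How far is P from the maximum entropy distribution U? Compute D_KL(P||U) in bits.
0.7514 bits

U(i) = 1/4 for all i

D_KL(P||U) = Σ P(x) log₂(P(x) / (1/4))
           = Σ P(x) log₂(P(x)) + log₂(4)
           = log₂(4) - H(P)

H(P) = -Σ P(x) log₂(P(x)):
  -P(1)·log₂(P(1)) = -(1/48)·log₂(1/48) = 0.11635
  -P(2)·log₂(P(2)) = -(1/2)·log₂(1/2) = 0.50000
  -P(3)·log₂(P(3)) = -(1/48)·log₂(1/48) = 0.11635
  -P(4)·log₂(P(4)) = -(11/24)·log₂(11/24) = 0.51587
H(P) = 0.11635 + 0.50000 + 0.11635 + 0.51587 = 1.24857 bits

log₂(4) = 2.00000 bits

D_KL(P||U) = 2.00000 - 1.24857 = 0.75143 ≈ 0.7514 bits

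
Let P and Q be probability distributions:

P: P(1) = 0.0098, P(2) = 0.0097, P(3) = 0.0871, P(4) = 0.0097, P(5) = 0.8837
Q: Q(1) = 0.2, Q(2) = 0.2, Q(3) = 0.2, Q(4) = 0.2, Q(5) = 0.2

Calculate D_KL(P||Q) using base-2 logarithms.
1.6625 bits

D_KL(P||Q) = Σ P(x) log₂(P(x)/Q(x))

Computing term by term:
  P(1)·log₂(P(1)/Q(1)) = 0.0098·log₂(0.0098/0.2) = -0.04264
  P(2)·log₂(P(2)/Q(2)) = 0.0097·log₂(0.0097/0.2) = -0.04235
  P(3)·log₂(P(3)/Q(3)) = 0.0871·log₂(0.0871/0.2) = -0.10446
  P(4)·log₂(P(4)/Q(4)) = 0.0097·log₂(0.0097/0.2) = -0.04235
  P(5)·log₂(P(5)/Q(5)) = 0.8837·log₂(0.8837/0.2) = 1.89426

D_KL(P||Q) = -0.04264 - 0.04235 - 0.10446 - 0.04235 + 1.89426 = 1.66246 ≈ 1.6625 bits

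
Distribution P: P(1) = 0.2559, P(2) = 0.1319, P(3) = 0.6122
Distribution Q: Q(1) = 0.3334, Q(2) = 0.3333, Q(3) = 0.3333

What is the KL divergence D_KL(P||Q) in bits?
0.2629 bits

D_KL(P||Q) = Σ P(x) log₂(P(x)/Q(x))

Computing term by term:
  P(1)·log₂(P(1)/Q(1)) = 0.2559·log₂(0.2559/0.3334) = -0.09767
  P(2)·log₂(P(2)/Q(2)) = 0.1319·log₂(0.1319/0.3333) = -0.17640
  P(3)·log₂(P(3)/Q(3)) = 0.6122·log₂(0.6122/0.3333) = 0.53701

D_KL(P||Q) = -0.09767 - 0.17640 + 0.53701 = 0.26294 ≈ 0.2629 bits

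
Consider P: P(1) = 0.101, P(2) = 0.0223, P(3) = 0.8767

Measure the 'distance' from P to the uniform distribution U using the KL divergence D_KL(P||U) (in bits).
0.9621 bits

U(i) = 1/3 for all i

D_KL(P||U) = Σ P(x) log₂(P(x) / (1/3))
           = Σ P(x) log₂(P(x)) + log₂(3)
           = log₂(3) - H(P)

H(P) = -Σ P(x) log₂(P(x)):
  -P(1)·log₂(P(1)) = -(0.101)·log₂(0.101) = 0.33406
  -P(2)·log₂(P(2)) = -(0.0223)·log₂(0.0223) = 0.12236
  -P(3)·log₂(P(3)) = -(0.8767)·log₂(0.8767) = 0.16644
H(P) = 0.33406 + 0.12236 + 0.16644 = 0.62286 bits

log₂(3) = 1.58496 bits

D_KL(P||U) = 1.58496 - 0.62286 = 0.96210 ≈ 0.9621 bits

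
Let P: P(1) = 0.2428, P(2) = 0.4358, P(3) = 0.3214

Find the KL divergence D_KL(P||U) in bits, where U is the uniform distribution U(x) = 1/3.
0.0406 bits

U(i) = 1/3 for all i

D_KL(P||U) = Σ P(x) log₂(P(x) / (1/3))
           = Σ P(x) log₂(P(x)) + log₂(3)
           = log₂(3) - H(P)

H(P) = -Σ P(x) log₂(P(x)):
  -P(1)·log₂(P(1)) = -(0.2428)·log₂(0.2428) = 0.49584
  -P(2)·log₂(P(2)) = -(0.4358)·log₂(0.4358) = 0.52220
  -P(3)·log₂(P(3)) = -(0.3214)·log₂(0.3214) = 0.52631
H(P) = 0.49584 + 0.52220 + 0.52631 = 1.54435 bits

log₂(3) = 1.58496 bits

D_KL(P||U) = 1.58496 - 1.54435 = 0.04061 ≈ 0.0406 bits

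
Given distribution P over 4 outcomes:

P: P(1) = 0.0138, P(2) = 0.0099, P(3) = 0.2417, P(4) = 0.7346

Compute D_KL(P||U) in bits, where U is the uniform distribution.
1.0268 bits

U(i) = 1/4 for all i

D_KL(P||U) = Σ P(x) log₂(P(x) / (1/4))
           = Σ P(x) log₂(P(x)) + log₂(4)
           = log₂(4) - H(P)

H(P) = -Σ P(x) log₂(P(x)):
  -P(1)·log₂(P(1)) = -(0.0138)·log₂(0.0138) = 0.08527
  -P(2)·log₂(P(2)) = -(0.0099)·log₂(0.0099) = 0.06592
  -P(3)·log₂(P(3)) = -(0.2417)·log₂(0.2417) = 0.49517
  -P(4)·log₂(P(4)) = -(0.7346)·log₂(0.7346) = 0.32687
H(P) = 0.08527 + 0.06592 + 0.49517 + 0.32687 = 0.97323 bits

log₂(4) = 2.00000 bits

D_KL(P||U) = 2.00000 - 0.97323 = 1.02677 ≈ 1.0268 bits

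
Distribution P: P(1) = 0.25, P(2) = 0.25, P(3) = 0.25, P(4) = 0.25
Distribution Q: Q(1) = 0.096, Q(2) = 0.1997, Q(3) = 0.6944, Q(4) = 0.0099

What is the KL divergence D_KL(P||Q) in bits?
1.2224 bits

D_KL(P||Q) = Σ P(x) log₂(P(x)/Q(x))

Computing term by term:
  P(1)·log₂(P(1)/Q(1)) = 0.25·log₂(0.25/0.096) = 0.34521
  P(2)·log₂(P(2)/Q(2)) = 0.25·log₂(0.25/0.1997) = 0.08102
  P(3)·log₂(P(3)/Q(3)) = 0.25·log₂(0.25/0.6944) = -0.36846
  P(4)·log₂(P(4)/Q(4)) = 0.25·log₂(0.25/0.0099) = 1.16459

D_KL(P||Q) = 0.34521 + 0.08102 - 0.36846 + 1.16459 = 1.22236 ≈ 1.2224 bits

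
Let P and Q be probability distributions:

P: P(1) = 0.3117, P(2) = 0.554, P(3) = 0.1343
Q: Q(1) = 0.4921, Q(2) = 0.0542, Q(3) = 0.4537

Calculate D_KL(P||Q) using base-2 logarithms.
1.4166 bits

D_KL(P||Q) = Σ P(x) log₂(P(x)/Q(x))

Computing term by term:
  P(1)·log₂(P(1)/Q(1)) = 0.3117·log₂(0.3117/0.4921) = -0.20535
  P(2)·log₂(P(2)/Q(2)) = 0.554·log₂(0.554/0.0542) = 1.85785
  P(3)·log₂(P(3)/Q(3)) = 0.1343·log₂(0.1343/0.4537) = -0.23587

D_KL(P||Q) = -0.20535 + 1.85785 - 0.23587 = 1.41663 ≈ 1.4166 bits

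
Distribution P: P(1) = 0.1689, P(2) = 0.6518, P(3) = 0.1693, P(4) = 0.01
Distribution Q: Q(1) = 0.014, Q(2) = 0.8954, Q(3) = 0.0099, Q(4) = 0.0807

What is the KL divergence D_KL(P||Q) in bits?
0.9715 bits

D_KL(P||Q) = Σ P(x) log₂(P(x)/Q(x))

Computing term by term:
  P(1)·log₂(P(1)/Q(1)) = 0.1689·log₂(0.1689/0.014) = 0.60680
  P(2)·log₂(P(2)/Q(2)) = 0.6518·log₂(0.6518/0.8954) = -0.29859
  P(3)·log₂(P(3)/Q(3)) = 0.1693·log₂(0.1693/0.0099) = 0.69345
  P(4)·log₂(P(4)/Q(4)) = 0.01·log₂(0.01/0.0807) = -0.03013

D_KL(P||Q) = 0.60680 - 0.29859 + 0.69345 - 0.03013 = 0.97153 ≈ 0.9715 bits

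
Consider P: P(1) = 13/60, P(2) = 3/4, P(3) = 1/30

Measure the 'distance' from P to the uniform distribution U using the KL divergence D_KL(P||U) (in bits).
0.6321 bits

U(i) = 1/3 for all i

D_KL(P||U) = Σ P(x) log₂(P(x) / (1/3))
           = Σ P(x) log₂(P(x)) + log₂(3)
           = log₂(3) - H(P)

H(P) = -Σ P(x) log₂(P(x)):
  -P(1)·log₂(P(1)) = -(13/60)·log₂(13/60) = 0.47806
  -P(2)·log₂(P(2)) = -(3/4)·log₂(3/4) = 0.31128
  -P(3)·log₂(P(3)) = -(1/30)·log₂(1/30) = 0.16356
H(P) = 0.47806 + 0.31128 + 0.16356 = 0.95290 bits

log₂(3) = 1.58496 bits

D_KL(P||U) = 1.58496 - 0.95290 = 0.63206 ≈ 0.6321 bits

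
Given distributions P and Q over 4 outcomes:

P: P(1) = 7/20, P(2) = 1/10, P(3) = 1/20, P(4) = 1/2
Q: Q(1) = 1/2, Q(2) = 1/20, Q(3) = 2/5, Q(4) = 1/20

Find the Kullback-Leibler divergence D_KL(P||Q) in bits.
1.4309 bits

D_KL(P||Q) = Σ P(x) log₂(P(x)/Q(x))

Computing term by term:
  P(1)·log₂(P(1)/Q(1)) = (7/20)·log₂((7/20)/(1/2)) = -0.18010
  P(2)·log₂(P(2)/Q(2)) = (1/10)·log₂((1/10)/(1/20)) = 0.10000
  P(3)·log₂(P(3)/Q(3)) = (1/20)·log₂((1/20)/(2/5)) = -0.15000
  P(4)·log₂(P(4)/Q(4)) = (1/2)·log₂((1/2)/(1/20)) = 1.66096

D_KL(P||Q) = -0.18010 + 0.10000 - 0.15000 + 1.66096 = 1.43086 ≈ 1.4309 bits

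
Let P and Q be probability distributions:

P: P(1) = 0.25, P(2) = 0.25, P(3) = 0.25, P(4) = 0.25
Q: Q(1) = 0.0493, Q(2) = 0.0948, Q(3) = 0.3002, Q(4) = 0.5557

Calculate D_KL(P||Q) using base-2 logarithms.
0.5812 bits

D_KL(P||Q) = Σ P(x) log₂(P(x)/Q(x))

Computing term by term:
  P(1)·log₂(P(1)/Q(1)) = 0.25·log₂(0.25/0.0493) = 0.58557
  P(2)·log₂(P(2)/Q(2)) = 0.25·log₂(0.25/0.0948) = 0.34974
  P(3)·log₂(P(3)/Q(3)) = 0.25·log₂(0.25/0.3002) = -0.06600
  P(4)·log₂(P(4)/Q(4)) = 0.25·log₂(0.25/0.5557) = -0.28809

D_KL(P||Q) = 0.58557 + 0.34974 - 0.06600 - 0.28809 = 0.58122 ≈ 0.5812 bits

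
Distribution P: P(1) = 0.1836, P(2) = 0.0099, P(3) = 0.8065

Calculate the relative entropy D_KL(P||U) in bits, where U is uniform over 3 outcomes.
0.8199 bits

U(i) = 1/3 for all i

D_KL(P||U) = Σ P(x) log₂(P(x) / (1/3))
           = Σ P(x) log₂(P(x)) + log₂(3)
           = log₂(3) - H(P)

H(P) = -Σ P(x) log₂(P(x)):
  -P(1)·log₂(P(1)) = -(0.1836)·log₂(0.1836) = 0.44897
  -P(2)·log₂(P(2)) = -(0.0099)·log₂(0.0099) = 0.06592
  -P(3)·log₂(P(3)) = -(0.8065)·log₂(0.8065) = 0.25022
H(P) = 0.44897 + 0.06592 + 0.25022 = 0.76511 bits

log₂(3) = 1.58496 bits

D_KL(P||U) = 1.58496 - 0.76511 = 0.81985 ≈ 0.8199 bits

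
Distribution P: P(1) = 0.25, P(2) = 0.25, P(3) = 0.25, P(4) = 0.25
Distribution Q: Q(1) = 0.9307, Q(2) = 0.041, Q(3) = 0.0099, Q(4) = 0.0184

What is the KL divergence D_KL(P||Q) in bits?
2.2836 bits

D_KL(P||Q) = Σ P(x) log₂(P(x)/Q(x))

Computing term by term:
  P(1)·log₂(P(1)/Q(1)) = 0.25·log₂(0.25/0.9307) = -0.47410
  P(2)·log₂(P(2)/Q(2)) = 0.25·log₂(0.25/0.041) = 0.65206
  P(3)·log₂(P(3)/Q(3)) = 0.25·log₂(0.25/0.0099) = 1.16459
  P(4)·log₂(P(4)/Q(4)) = 0.25·log₂(0.25/0.0184) = 0.94104

D_KL(P||Q) = -0.47410 + 0.65206 + 1.16459 + 0.94104 = 2.28359 ≈ 2.2836 bits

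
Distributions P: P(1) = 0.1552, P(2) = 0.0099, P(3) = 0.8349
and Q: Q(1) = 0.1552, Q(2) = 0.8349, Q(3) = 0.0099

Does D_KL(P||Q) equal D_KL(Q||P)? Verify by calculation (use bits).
D_KL(P||Q) = 5.2784 bits, D_KL(Q||P) = 5.2784 bits. Yes — for this pair D_KL(P||Q) = D_KL(Q||P).

D_KL(P||Q) = Σ P(x) log₂(P(x)/Q(x))

Computing term by term:
  P(1)·log₂(P(1)/Q(1)) = 0.1552·log₂(0.1552/0.1552) = 0.00000
  P(2)·log₂(P(2)/Q(2)) = 0.0099·log₂(0.0099/0.8349) = -0.06334
  P(3)·log₂(P(3)/Q(3)) = 0.8349·log₂(0.8349/0.0099) = 5.34172

D_KL(P||Q) = 0.00000 - 0.06334 + 5.34172 = 5.27838 ≈ 5.2784 bits

D_KL(Q||P) = Σ Q(x) log₂(Q(x)/P(x))

Computing term by term:
  Q(1)·log₂(Q(1)/P(1)) = 0.1552·log₂(0.1552/0.1552) = 0.00000
  Q(2)·log₂(Q(2)/P(2)) = 0.8349·log₂(0.8349/0.0099) = 5.34172
  Q(3)·log₂(Q(3)/P(3)) = 0.0099·log₂(0.0099/0.8349) = -0.06334

D_KL(Q||P) = 0.00000 + 5.34172 - 0.06334 = 5.27838 ≈ 5.2784 bits

These ARE equal here. Q is P with outcomes relabeled (Q(2) = P(3), Q(3) = P(2)) by a relabeling that is its own inverse, so the two sums contain exactly the same terms in a different order. This is a special case — KL divergence is not symmetric in general: D_KL(P||Q) ≠ D_KL(Q||P) for most P, Q.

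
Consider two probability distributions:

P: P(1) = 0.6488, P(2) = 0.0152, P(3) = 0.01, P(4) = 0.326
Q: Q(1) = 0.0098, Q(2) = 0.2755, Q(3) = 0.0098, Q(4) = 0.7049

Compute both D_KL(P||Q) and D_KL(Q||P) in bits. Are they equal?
D_KL(P||Q) = 3.4986 bits, D_KL(Q||P) = 1.8762 bits. No, they are not equal.

D_KL(P||Q) = Σ P(x) log₂(P(x)/Q(x))

Computing term by term:
  P(1)·log₂(P(1)/Q(1)) = 0.6488·log₂(0.6488/0.0098) = 3.92449
  P(2)·log₂(P(2)/Q(2)) = 0.0152·log₂(0.0152/0.2755) = -0.06353
  P(3)·log₂(P(3)/Q(3)) = 0.01·log₂(0.01/0.0098) = 0.00029
  P(4)·log₂(P(4)/Q(4)) = 0.326·log₂(0.326/0.7049) = -0.36269

D_KL(P||Q) = 3.92449 - 0.06353 + 0.00029 - 0.36269 = 3.49856 ≈ 3.4986 bits

D_KL(Q||P) = Σ Q(x) log₂(Q(x)/P(x))

Computing term by term:
  Q(1)·log₂(Q(1)/P(1)) = 0.0098·log₂(0.0098/0.6488) = -0.05928
  Q(2)·log₂(Q(2)/P(2)) = 0.2755·log₂(0.2755/0.0152) = 1.15156
  Q(3)·log₂(Q(3)/P(3)) = 0.0098·log₂(0.0098/0.01) = -0.00029
  Q(4)·log₂(Q(4)/P(4)) = 0.7049·log₂(0.7049/0.326) = 0.78423

D_KL(Q||P) = -0.05928 + 1.15156 - 0.00029 + 0.78423 = 1.87622 ≈ 1.8762 bits

These are NOT equal (difference: 1.6224 bits). KL divergence is asymmetric: D_KL(P||Q) ≠ D_KL(Q||P) in general.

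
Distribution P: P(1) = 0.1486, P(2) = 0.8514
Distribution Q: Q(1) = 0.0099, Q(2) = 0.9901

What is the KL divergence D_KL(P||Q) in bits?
0.3953 bits

D_KL(P||Q) = Σ P(x) log₂(P(x)/Q(x))

Computing term by term:
  P(1)·log₂(P(1)/Q(1)) = 0.1486·log₂(0.1486/0.0099) = 0.58071
  P(2)·log₂(P(2)/Q(2)) = 0.8514·log₂(0.8514/0.9901) = -0.18538

D_KL(P||Q) = 0.58071 - 0.18538 = 0.39533 ≈ 0.3953 bits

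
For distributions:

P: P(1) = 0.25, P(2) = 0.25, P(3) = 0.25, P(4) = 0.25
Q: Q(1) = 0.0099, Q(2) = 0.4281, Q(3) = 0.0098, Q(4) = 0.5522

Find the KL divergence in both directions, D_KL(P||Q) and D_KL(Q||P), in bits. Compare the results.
D_KL(P||Q) = 1.8530 bits, D_KL(Q||P) = 0.8716 bits. D_KL(P||Q) is larger than D_KL(Q||P) by 0.9814 bits; the two directions differ.

D_KL(P||Q) = Σ P(x) log₂(P(x)/Q(x))

Computing term by term:
  P(1)·log₂(P(1)/Q(1)) = 0.25·log₂(0.25/0.0099) = 1.16459
  P(2)·log₂(P(2)/Q(2)) = 0.25·log₂(0.25/0.4281) = -0.19400
  P(3)·log₂(P(3)/Q(3)) = 0.25·log₂(0.25/0.0098) = 1.16825
  P(4)·log₂(P(4)/Q(4)) = 0.25·log₂(0.25/0.5522) = -0.28582

D_KL(P||Q) = 1.16459 - 0.19400 + 1.16825 - 0.28582 = 1.85302 ≈ 1.8530 bits

D_KL(Q||P) = Σ Q(x) log₂(Q(x)/P(x))

Computing term by term:
  Q(1)·log₂(Q(1)/P(1)) = 0.0099·log₂(0.0099/0.25) = -0.04612
  Q(2)·log₂(Q(2)/P(2)) = 0.4281·log₂(0.4281/0.25) = 0.33221
  Q(3)·log₂(Q(3)/P(3)) = 0.0098·log₂(0.0098/0.25) = -0.04580
  Q(4)·log₂(Q(4)/P(4)) = 0.5522·log₂(0.5522/0.25) = 0.63131

D_KL(Q||P) = -0.04612 + 0.33221 - 0.04580 + 0.63131 = 0.87160 ≈ 0.8716 bits

These are NOT equal (difference: 0.9814 bits). KL divergence is asymmetric: D_KL(P||Q) ≠ D_KL(Q||P) in general.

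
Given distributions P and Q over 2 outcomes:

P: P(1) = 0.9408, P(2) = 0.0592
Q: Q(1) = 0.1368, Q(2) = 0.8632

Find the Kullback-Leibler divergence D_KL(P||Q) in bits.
2.3883 bits

D_KL(P||Q) = Σ P(x) log₂(P(x)/Q(x))

Computing term by term:
  P(1)·log₂(P(1)/Q(1)) = 0.9408·log₂(0.9408/0.1368) = 2.61714
  P(2)·log₂(P(2)/Q(2)) = 0.0592·log₂(0.0592/0.8632) = -0.22887

D_KL(P||Q) = 2.61714 - 0.22887 = 2.38827 ≈ 2.3883 bits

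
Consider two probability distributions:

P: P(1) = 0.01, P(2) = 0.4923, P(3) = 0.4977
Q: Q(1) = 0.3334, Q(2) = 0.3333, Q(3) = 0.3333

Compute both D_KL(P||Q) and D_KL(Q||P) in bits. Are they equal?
D_KL(P||Q) = 0.5143 bits, D_KL(Q||P) = 1.3064 bits. No, they are not equal.

D_KL(P||Q) = Σ P(x) log₂(P(x)/Q(x))

Computing term by term:
  P(1)·log₂(P(1)/Q(1)) = 0.01·log₂(0.01/0.3334) = -0.05059
  P(2)·log₂(P(2)/Q(2)) = 0.4923·log₂(0.4923/0.3333) = 0.27703
  P(3)·log₂(P(3)/Q(3)) = 0.4977·log₂(0.4977/0.3333) = 0.28790

D_KL(P||Q) = -0.05059 + 0.27703 + 0.28790 = 0.51434 ≈ 0.5143 bits

D_KL(Q||P) = Σ Q(x) log₂(Q(x)/P(x))

Computing term by term:
  Q(1)·log₂(Q(1)/P(1)) = 0.3334·log₂(0.3334/0.01) = 1.68673
  Q(2)·log₂(Q(2)/P(2)) = 0.3333·log₂(0.3333/0.4923) = -0.18755
  Q(3)·log₂(Q(3)/P(3)) = 0.3333·log₂(0.3333/0.4977) = -0.19280

D_KL(Q||P) = 1.68673 - 0.18755 - 0.19280 = 1.30638 ≈ 1.3064 bits

These are NOT equal (difference: 0.7921 bits). KL divergence is asymmetric: D_KL(P||Q) ≠ D_KL(Q||P) in general.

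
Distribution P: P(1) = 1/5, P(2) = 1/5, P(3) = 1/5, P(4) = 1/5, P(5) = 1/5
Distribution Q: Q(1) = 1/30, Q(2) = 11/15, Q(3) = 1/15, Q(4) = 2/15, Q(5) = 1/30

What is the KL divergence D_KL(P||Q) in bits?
1.0931 bits

D_KL(P||Q) = Σ P(x) log₂(P(x)/Q(x))

Computing term by term:
  P(1)·log₂(P(1)/Q(1)) = (1/5)·log₂((1/5)/(1/30)) = 0.51699
  P(2)·log₂(P(2)/Q(2)) = (1/5)·log₂((1/5)/(11/15)) = -0.37489
  P(3)·log₂(P(3)/Q(3)) = (1/5)·log₂((1/5)/(1/15)) = 0.31699
  P(4)·log₂(P(4)/Q(4)) = (1/5)·log₂((1/5)/(2/15)) = 0.11699
  P(5)·log₂(P(5)/Q(5)) = (1/5)·log₂((1/5)/(1/30)) = 0.51699

D_KL(P||Q) = 0.51699 - 0.37489 + 0.31699 + 0.11699 + 0.51699 = 1.09307 ≈ 1.0931 bits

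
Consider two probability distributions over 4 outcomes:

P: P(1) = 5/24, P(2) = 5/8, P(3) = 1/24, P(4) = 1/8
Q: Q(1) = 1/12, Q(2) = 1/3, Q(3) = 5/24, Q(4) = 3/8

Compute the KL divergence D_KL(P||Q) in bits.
0.5473 bits

D_KL(P||Q) = Σ P(x) log₂(P(x)/Q(x))

Computing term by term:
  P(1)·log₂(P(1)/Q(1)) = (5/24)·log₂((5/24)/(1/12)) = 0.27540
  P(2)·log₂(P(2)/Q(2)) = (5/8)·log₂((5/8)/(1/3)) = 0.56681
  P(3)·log₂(P(3)/Q(3)) = (1/24)·log₂((1/24)/(5/24)) = -0.09675
  P(4)·log₂(P(4)/Q(4)) = (1/8)·log₂((1/8)/(3/8)) = -0.19812

D_KL(P||Q) = 0.27540 + 0.56681 - 0.09675 - 0.19812 = 0.54734 ≈ 0.5473 bits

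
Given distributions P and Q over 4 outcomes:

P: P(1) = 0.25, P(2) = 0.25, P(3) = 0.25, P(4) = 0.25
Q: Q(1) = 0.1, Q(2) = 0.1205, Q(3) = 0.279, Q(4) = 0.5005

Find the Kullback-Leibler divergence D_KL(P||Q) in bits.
0.3038 bits

D_KL(P||Q) = Σ P(x) log₂(P(x)/Q(x))

Computing term by term:
  P(1)·log₂(P(1)/Q(1)) = 0.25·log₂(0.25/0.1) = 0.33048
  P(2)·log₂(P(2)/Q(2)) = 0.25·log₂(0.25/0.1205) = 0.26322
  P(3)·log₂(P(3)/Q(3)) = 0.25·log₂(0.25/0.279) = -0.03958
  P(4)·log₂(P(4)/Q(4)) = 0.25·log₂(0.25/0.5005) = -0.25036

D_KL(P||Q) = 0.33048 + 0.26322 - 0.03958 - 0.25036 = 0.30376 ≈ 0.3038 bits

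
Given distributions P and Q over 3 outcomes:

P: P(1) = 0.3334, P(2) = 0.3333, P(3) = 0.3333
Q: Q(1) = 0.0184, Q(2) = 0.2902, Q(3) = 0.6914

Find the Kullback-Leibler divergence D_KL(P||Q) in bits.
1.1092 bits

D_KL(P||Q) = Σ P(x) log₂(P(x)/Q(x))

Computing term by term:
  P(1)·log₂(P(1)/Q(1)) = 0.3334·log₂(0.3334/0.0184) = 1.39344
  P(2)·log₂(P(2)/Q(2)) = 0.3333·log₂(0.3333/0.2902) = 0.06658
  P(3)·log₂(P(3)/Q(3)) = 0.3333·log₂(0.3333/0.6914) = -0.35086

D_KL(P||Q) = 1.39344 + 0.06658 - 0.35086 = 1.10916 ≈ 1.1092 bits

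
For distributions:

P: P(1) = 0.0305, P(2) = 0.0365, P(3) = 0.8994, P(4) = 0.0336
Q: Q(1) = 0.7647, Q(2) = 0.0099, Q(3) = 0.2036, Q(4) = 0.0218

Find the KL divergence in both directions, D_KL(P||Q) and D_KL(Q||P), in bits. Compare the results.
D_KL(P||Q) = 1.8755 bits, D_KL(Q||P) = 3.0857 bits. D_KL(Q||P) is larger than D_KL(P||Q) by 1.2102 bits; the two directions differ.

D_KL(P||Q) = Σ P(x) log₂(P(x)/Q(x))

Computing term by term:
  P(1)·log₂(P(1)/Q(1)) = 0.0305·log₂(0.0305/0.7647) = -0.14176
  P(2)·log₂(P(2)/Q(2)) = 0.0365·log₂(0.0365/0.0099) = 0.06871
  P(3)·log₂(P(3)/Q(3)) = 0.8994·log₂(0.8994/0.2036) = 1.92762
  P(4)·log₂(P(4)/Q(4)) = 0.0336·log₂(0.0336/0.0218) = 0.02097

D_KL(P||Q) = -0.14176 + 0.06871 + 1.92762 + 0.02097 = 1.87554 ≈ 1.8755 bits

D_KL(Q||P) = Σ Q(x) log₂(Q(x)/P(x))

Computing term by term:
  Q(1)·log₂(Q(1)/P(1)) = 0.7647·log₂(0.7647/0.0305) = 3.55434
  Q(2)·log₂(Q(2)/P(2)) = 0.0099·log₂(0.0099/0.0365) = -0.01864
  Q(3)·log₂(Q(3)/P(3)) = 0.2036·log₂(0.2036/0.8994) = -0.43636
  Q(4)·log₂(Q(4)/P(4)) = 0.0218·log₂(0.0218/0.0336) = -0.01361

D_KL(Q||P) = 3.55434 - 0.01864 - 0.43636 - 0.01361 = 3.08573 ≈ 3.0857 bits

These are NOT equal (difference: 1.2102 bits). KL divergence is asymmetric: D_KL(P||Q) ≠ D_KL(Q||P) in general.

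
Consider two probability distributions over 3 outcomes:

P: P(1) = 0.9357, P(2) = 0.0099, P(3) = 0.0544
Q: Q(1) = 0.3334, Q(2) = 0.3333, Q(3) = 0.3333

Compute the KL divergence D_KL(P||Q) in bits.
1.2006 bits

D_KL(P||Q) = Σ P(x) log₂(P(x)/Q(x))

Computing term by term:
  P(1)·log₂(P(1)/Q(1)) = 0.9357·log₂(0.9357/0.3334) = 1.39306
  P(2)·log₂(P(2)/Q(2)) = 0.0099·log₂(0.0099/0.3333) = -0.05023
  P(3)·log₂(P(3)/Q(3)) = 0.0544·log₂(0.0544/0.3333) = -0.14226

D_KL(P||Q) = 1.39306 - 0.05023 - 0.14226 = 1.20057 ≈ 1.2006 bits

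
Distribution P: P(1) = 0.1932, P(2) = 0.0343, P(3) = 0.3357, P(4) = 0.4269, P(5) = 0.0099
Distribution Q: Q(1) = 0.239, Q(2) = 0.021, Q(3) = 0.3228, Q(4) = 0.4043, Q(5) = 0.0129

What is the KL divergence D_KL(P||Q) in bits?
0.0137 bits

D_KL(P||Q) = Σ P(x) log₂(P(x)/Q(x))

Computing term by term:
  P(1)·log₂(P(1)/Q(1)) = 0.1932·log₂(0.1932/0.239) = -0.05930
  P(2)·log₂(P(2)/Q(2)) = 0.0343·log₂(0.0343/0.021) = 0.02428
  P(3)·log₂(P(3)/Q(3)) = 0.3357·log₂(0.3357/0.3228) = 0.01898
  P(4)·log₂(P(4)/Q(4)) = 0.4269·log₂(0.4269/0.4043) = 0.03350
  P(5)·log₂(P(5)/Q(5)) = 0.0099·log₂(0.0099/0.0129) = -0.00378

D_KL(P||Q) = -0.05930 + 0.02428 + 0.01898 + 0.03350 - 0.00378 = 0.01368 ≈ 0.0137 bits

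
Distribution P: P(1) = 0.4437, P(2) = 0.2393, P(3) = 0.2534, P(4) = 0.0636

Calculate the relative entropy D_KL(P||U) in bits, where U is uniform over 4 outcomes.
0.2315 bits

U(i) = 1/4 for all i

D_KL(P||U) = Σ P(x) log₂(P(x) / (1/4))
           = Σ P(x) log₂(P(x)) + log₂(4)
           = log₂(4) - H(P)

H(P) = -Σ P(x) log₂(P(x)):
  -P(1)·log₂(P(1)) = -(0.4437)·log₂(0.4437) = 0.52017
  -P(2)·log₂(P(2)) = -(0.2393)·log₂(0.2393) = 0.49370
  -P(3)·log₂(P(3)) = -(0.2534)·log₂(0.2534) = 0.50186
  -P(4)·log₂(P(4)) = -(0.0636)·log₂(0.0636) = 0.25280
H(P) = 0.52017 + 0.49370 + 0.50186 + 0.25280 = 1.76853 bits

log₂(4) = 2.00000 bits

D_KL(P||U) = 2.00000 - 1.76853 = 0.23147 ≈ 0.2315 bits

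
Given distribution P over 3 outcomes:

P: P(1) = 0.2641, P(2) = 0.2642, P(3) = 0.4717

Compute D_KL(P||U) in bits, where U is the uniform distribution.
0.0590 bits

U(i) = 1/3 for all i

D_KL(P||U) = Σ P(x) log₂(P(x) / (1/3))
           = Σ P(x) log₂(P(x)) + log₂(3)
           = log₂(3) - H(P)

H(P) = -Σ P(x) log₂(P(x)):
  -P(1)·log₂(P(1)) = -(0.2641)·log₂(0.2641) = 0.50729
  -P(2)·log₂(P(2)) = -(0.2642)·log₂(0.2642) = 0.50734
  -P(3)·log₂(P(3)) = -(0.4717)·log₂(0.4717) = 0.51135
H(P) = 0.50729 + 0.50734 + 0.51135 = 1.52598 bits

log₂(3) = 1.58496 bits

D_KL(P||U) = 1.58496 - 1.52598 = 0.05898 ≈ 0.0590 bits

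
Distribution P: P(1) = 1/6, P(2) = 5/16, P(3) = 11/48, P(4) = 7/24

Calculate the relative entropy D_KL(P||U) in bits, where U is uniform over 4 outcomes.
0.0392 bits

U(i) = 1/4 for all i

D_KL(P||U) = Σ P(x) log₂(P(x) / (1/4))
           = Σ P(x) log₂(P(x)) + log₂(4)
           = log₂(4) - H(P)

H(P) = -Σ P(x) log₂(P(x)):
  -P(1)·log₂(P(1)) = -(1/6)·log₂(1/6) = 0.43083
  -P(2)·log₂(P(2)) = -(5/16)·log₂(5/16) = 0.52440
  -P(3)·log₂(P(3)) = -(11/48)·log₂(11/48) = 0.48710
  -P(4)·log₂(P(4)) = -(7/24)·log₂(7/24) = 0.51847
H(P) = 0.43083 + 0.52440 + 0.48710 + 0.51847 = 1.96080 bits

log₂(4) = 2.00000 bits

D_KL(P||U) = 2.00000 - 1.96080 = 0.03920 ≈ 0.0392 bits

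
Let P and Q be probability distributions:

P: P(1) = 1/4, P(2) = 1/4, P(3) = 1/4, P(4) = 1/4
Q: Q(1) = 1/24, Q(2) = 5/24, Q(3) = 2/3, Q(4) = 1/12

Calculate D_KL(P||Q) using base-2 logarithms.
0.7545 bits

D_KL(P||Q) = Σ P(x) log₂(P(x)/Q(x))

Computing term by term:
  P(1)·log₂(P(1)/Q(1)) = (1/4)·log₂((1/4)/(1/24)) = 0.64624
  P(2)·log₂(P(2)/Q(2)) = (1/4)·log₂((1/4)/(5/24)) = 0.06576
  P(3)·log₂(P(3)/Q(3)) = (1/4)·log₂((1/4)/(2/3)) = -0.35376
  P(4)·log₂(P(4)/Q(4)) = (1/4)·log₂((1/4)/(1/12)) = 0.39624

D_KL(P||Q) = 0.64624 + 0.06576 - 0.35376 + 0.39624 = 0.75448 ≈ 0.7545 bits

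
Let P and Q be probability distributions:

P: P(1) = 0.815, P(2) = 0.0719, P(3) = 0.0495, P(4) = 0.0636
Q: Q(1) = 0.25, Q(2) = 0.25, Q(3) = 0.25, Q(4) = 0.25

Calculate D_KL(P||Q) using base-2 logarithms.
1.0190 bits

D_KL(P||Q) = Σ P(x) log₂(P(x)/Q(x))

Computing term by term:
  P(1)·log₂(P(1)/Q(1)) = 0.815·log₂(0.815/0.25) = 1.38947
  P(2)·log₂(P(2)/Q(2)) = 0.0719·log₂(0.0719/0.25) = -0.12927
  P(3)·log₂(P(3)/Q(3)) = 0.0495·log₂(0.0495/0.25) = -0.11565
  P(4)·log₂(P(4)/Q(4)) = 0.0636·log₂(0.0636/0.25) = -0.12560

D_KL(P||Q) = 1.38947 - 0.12927 - 0.11565 - 0.12560 = 1.01895 ≈ 1.0190 bits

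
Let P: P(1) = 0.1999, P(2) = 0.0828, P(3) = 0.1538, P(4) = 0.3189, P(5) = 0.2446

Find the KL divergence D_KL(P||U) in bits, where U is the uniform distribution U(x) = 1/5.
0.1219 bits

U(i) = 1/5 for all i

D_KL(P||U) = Σ P(x) log₂(P(x) / (1/5))
           = Σ P(x) log₂(P(x)) + log₂(5)
           = log₂(5) - H(P)

H(P) = -Σ P(x) log₂(P(x)):
  -P(1)·log₂(P(1)) = -(0.1999)·log₂(0.1999) = 0.46430
  -P(2)·log₂(P(2)) = -(0.0828)·log₂(0.0828) = 0.29760
  -P(3)·log₂(P(3)) = -(0.1538)·log₂(0.1538) = 0.41539
  -P(4)·log₂(P(4)) = -(0.3189)·log₂(0.3189) = 0.52581
  -P(5)·log₂(P(5)) = -(0.2446)·log₂(0.2446) = 0.49691
H(P) = 0.46430 + 0.29760 + 0.41539 + 0.52581 + 0.49691 = 2.20001 bits

log₂(5) = 2.32193 bits

D_KL(P||U) = 2.32193 - 2.20001 = 0.12192 ≈ 0.1219 bits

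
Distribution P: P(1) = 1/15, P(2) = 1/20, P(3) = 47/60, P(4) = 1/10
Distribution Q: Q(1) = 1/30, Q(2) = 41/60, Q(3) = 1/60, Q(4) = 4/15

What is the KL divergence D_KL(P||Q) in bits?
4.0876 bits

D_KL(P||Q) = Σ P(x) log₂(P(x)/Q(x))

Computing term by term:
  P(1)·log₂(P(1)/Q(1)) = (1/15)·log₂((1/15)/(1/30)) = 0.06667
  P(2)·log₂(P(2)/Q(2)) = (1/20)·log₂((1/20)/(41/60)) = -0.18863
  P(3)·log₂(P(3)/Q(3)) = (47/60)·log₂((47/60)/(1/60)) = 4.35109
  P(4)·log₂(P(4)/Q(4)) = (1/10)·log₂((1/10)/(4/15)) = -0.14150

D_KL(P||Q) = 0.06667 - 0.18863 + 4.35109 - 0.14150 = 4.08763 ≈ 4.0876 bits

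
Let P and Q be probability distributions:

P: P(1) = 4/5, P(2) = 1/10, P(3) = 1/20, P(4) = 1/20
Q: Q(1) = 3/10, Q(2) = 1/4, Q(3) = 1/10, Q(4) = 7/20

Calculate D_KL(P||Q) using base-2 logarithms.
0.8095 bits

D_KL(P||Q) = Σ P(x) log₂(P(x)/Q(x))

Computing term by term:
  P(1)·log₂(P(1)/Q(1)) = (4/5)·log₂((4/5)/(3/10)) = 1.13203
  P(2)·log₂(P(2)/Q(2)) = (1/10)·log₂((1/10)/(1/4)) = -0.13219
  P(3)·log₂(P(3)/Q(3)) = (1/20)·log₂((1/20)/(1/10)) = -0.05000
  P(4)·log₂(P(4)/Q(4)) = (1/20)·log₂((1/20)/(7/20)) = -0.14037

D_KL(P||Q) = 1.13203 - 0.13219 - 0.05000 - 0.14037 = 0.80947 ≈ 0.8095 bits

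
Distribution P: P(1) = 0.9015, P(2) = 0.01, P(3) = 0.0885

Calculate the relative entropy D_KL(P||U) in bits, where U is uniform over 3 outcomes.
1.0741 bits

U(i) = 1/3 for all i

D_KL(P||U) = Σ P(x) log₂(P(x) / (1/3))
           = Σ P(x) log₂(P(x)) + log₂(3)
           = log₂(3) - H(P)

H(P) = -Σ P(x) log₂(P(x)):
  -P(1)·log₂(P(1)) = -(0.9015)·log₂(0.9015) = 0.13486
  -P(2)·log₂(P(2)) = -(0.01)·log₂(0.01) = 0.06644
  -P(3)·log₂(P(3)) = -(0.0885)·log₂(0.0885) = 0.30959
H(P) = 0.13486 + 0.06644 + 0.30959 = 0.51089 bits

log₂(3) = 1.58496 bits

D_KL(P||U) = 1.58496 - 0.51089 = 1.07407 ≈ 1.0741 bits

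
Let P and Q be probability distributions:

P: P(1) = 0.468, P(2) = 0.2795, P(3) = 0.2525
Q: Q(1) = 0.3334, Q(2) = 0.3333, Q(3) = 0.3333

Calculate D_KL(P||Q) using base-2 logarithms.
0.0568 bits

D_KL(P||Q) = Σ P(x) log₂(P(x)/Q(x))

Computing term by term:
  P(1)·log₂(P(1)/Q(1)) = 0.468·log₂(0.468/0.3334) = 0.22897
  P(2)·log₂(P(2)/Q(2)) = 0.2795·log₂(0.2795/0.3333) = -0.07099
  P(3)·log₂(P(3)/Q(3)) = 0.2525·log₂(0.2525/0.3333) = -0.10114

D_KL(P||Q) = 0.22897 - 0.07099 - 0.10114 = 0.05684 ≈ 0.0568 bits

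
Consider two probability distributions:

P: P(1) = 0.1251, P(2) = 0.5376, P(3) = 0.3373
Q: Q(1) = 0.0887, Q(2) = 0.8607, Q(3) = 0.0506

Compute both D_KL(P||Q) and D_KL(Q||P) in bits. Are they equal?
D_KL(P||Q) = 0.6202 bits, D_KL(Q||P) = 0.4019 bits. No, they are not equal.

D_KL(P||Q) = Σ P(x) log₂(P(x)/Q(x))

Computing term by term:
  P(1)·log₂(P(1)/Q(1)) = 0.1251·log₂(0.1251/0.0887) = 0.06206
  P(2)·log₂(P(2)/Q(2)) = 0.5376·log₂(0.5376/0.8607) = -0.36502
  P(3)·log₂(P(3)/Q(3)) = 0.3373·log₂(0.3373/0.0506) = 0.92313

D_KL(P||Q) = 0.06206 - 0.36502 + 0.92313 = 0.62017 ≈ 0.6202 bits

D_KL(Q||P) = Σ Q(x) log₂(Q(x)/P(x))

Computing term by term:
  Q(1)·log₂(Q(1)/P(1)) = 0.0887·log₂(0.0887/0.1251) = -0.04400
  Q(2)·log₂(Q(2)/P(2)) = 0.8607·log₂(0.8607/0.5376) = 0.58440
  Q(3)·log₂(Q(3)/P(3)) = 0.0506·log₂(0.0506/0.3373) = -0.13848

D_KL(Q||P) = -0.04400 + 0.58440 - 0.13848 = 0.40192 ≈ 0.4019 bits

These are NOT equal (difference: 0.2183 bits). KL divergence is asymmetric: D_KL(P||Q) ≠ D_KL(Q||P) in general.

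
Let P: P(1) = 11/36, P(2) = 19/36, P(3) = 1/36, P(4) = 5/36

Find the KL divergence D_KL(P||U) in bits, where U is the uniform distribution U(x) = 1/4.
0.4516 bits

U(i) = 1/4 for all i

D_KL(P||U) = Σ P(x) log₂(P(x) / (1/4))
           = Σ P(x) log₂(P(x)) + log₂(4)
           = log₂(4) - H(P)

H(P) = -Σ P(x) log₂(P(x)):
  -P(1)·log₂(P(1)) = -(11/36)·log₂(11/36) = 0.52265
  -P(2)·log₂(P(2)) = -(19/36)·log₂(19/36) = 0.48661
  -P(3)·log₂(P(3)) = -(1/36)·log₂(1/36) = 0.14361
  -P(4)·log₂(P(4)) = -(5/36)·log₂(5/36) = 0.39556
H(P) = 0.52265 + 0.48661 + 0.14361 + 0.39556 = 1.54843 bits

log₂(4) = 2.00000 bits

D_KL(P||U) = 2.00000 - 1.54843 = 0.45157 ≈ 0.4516 bits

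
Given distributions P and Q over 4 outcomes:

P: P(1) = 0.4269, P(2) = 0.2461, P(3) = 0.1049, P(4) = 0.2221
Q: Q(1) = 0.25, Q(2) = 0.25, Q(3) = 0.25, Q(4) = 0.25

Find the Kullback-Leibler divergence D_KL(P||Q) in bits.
0.1546 bits

D_KL(P||Q) = Σ P(x) log₂(P(x)/Q(x))

Computing term by term:
  P(1)·log₂(P(1)/Q(1)) = 0.4269·log₂(0.4269/0.25) = 0.32955
  P(2)·log₂(P(2)/Q(2)) = 0.2461·log₂(0.2461/0.25) = -0.00558
  P(3)·log₂(P(3)/Q(3)) = 0.1049·log₂(0.1049/0.25) = -0.13143
  P(4)·log₂(P(4)/Q(4)) = 0.2221·log₂(0.2221/0.25) = -0.03792

D_KL(P||Q) = 0.32955 - 0.00558 - 0.13143 - 0.03792 = 0.15462 ≈ 0.1546 bits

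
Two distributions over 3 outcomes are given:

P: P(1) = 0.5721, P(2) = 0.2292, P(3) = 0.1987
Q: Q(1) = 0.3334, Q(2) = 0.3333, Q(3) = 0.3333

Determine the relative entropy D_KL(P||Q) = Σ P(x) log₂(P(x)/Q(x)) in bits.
0.1736 bits

D_KL(P||Q) = Σ P(x) log₂(P(x)/Q(x))

Computing term by term:
  P(1)·log₂(P(1)/Q(1)) = 0.5721·log₂(0.5721/0.3334) = 0.44567
  P(2)·log₂(P(2)/Q(2)) = 0.2292·log₂(0.2292/0.3333) = -0.12382
  P(3)·log₂(P(3)/Q(3)) = 0.1987·log₂(0.1987/0.3333) = -0.14828

D_KL(P||Q) = 0.44567 - 0.12382 - 0.14828 = 0.17357 ≈ 0.1736 bits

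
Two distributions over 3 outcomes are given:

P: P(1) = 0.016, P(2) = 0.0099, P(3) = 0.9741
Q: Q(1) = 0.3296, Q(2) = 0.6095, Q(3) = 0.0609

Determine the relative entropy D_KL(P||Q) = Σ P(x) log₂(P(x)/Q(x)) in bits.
3.7673 bits

D_KL(P||Q) = Σ P(x) log₂(P(x)/Q(x))

Computing term by term:
  P(1)·log₂(P(1)/Q(1)) = 0.016·log₂(0.016/0.3296) = -0.06983
  P(2)·log₂(P(2)/Q(2)) = 0.0099·log₂(0.0099/0.6095) = -0.05885
  P(3)·log₂(P(3)/Q(3)) = 0.9741·log₂(0.9741/0.0609) = 3.89597

D_KL(P||Q) = -0.06983 - 0.05885 + 3.89597 = 3.76729 ≈ 3.7673 bits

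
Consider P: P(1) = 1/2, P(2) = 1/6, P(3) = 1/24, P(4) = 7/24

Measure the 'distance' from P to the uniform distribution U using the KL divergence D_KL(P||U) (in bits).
0.3597 bits

U(i) = 1/4 for all i

D_KL(P||U) = Σ P(x) log₂(P(x) / (1/4))
           = Σ P(x) log₂(P(x)) + log₂(4)
           = log₂(4) - H(P)

H(P) = -Σ P(x) log₂(P(x)):
  -P(1)·log₂(P(1)) = -(1/2)·log₂(1/2) = 0.50000
  -P(2)·log₂(P(2)) = -(1/6)·log₂(1/6) = 0.43083
  -P(3)·log₂(P(3)) = -(1/24)·log₂(1/24) = 0.19104
  -P(4)·log₂(P(4)) = -(7/24)·log₂(7/24) = 0.51847
H(P) = 0.50000 + 0.43083 + 0.19104 + 0.51847 = 1.64034 bits

log₂(4) = 2.00000 bits

D_KL(P||U) = 2.00000 - 1.64034 = 0.35966 ≈ 0.3597 bits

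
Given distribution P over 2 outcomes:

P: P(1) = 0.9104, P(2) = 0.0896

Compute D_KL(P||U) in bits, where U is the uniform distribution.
0.5649 bits

U(i) = 1/2 for all i

D_KL(P||U) = Σ P(x) log₂(P(x) / (1/2))
           = Σ P(x) log₂(P(x)) + log₂(2)
           = log₂(2) - H(P)

H(P) = -Σ P(x) log₂(P(x)):
  -P(1)·log₂(P(1)) = -(0.9104)·log₂(0.9104) = 0.12329
  -P(2)·log₂(P(2)) = -(0.0896)·log₂(0.0896) = 0.31184
H(P) = 0.12329 + 0.31184 = 0.43513 bits

log₂(2) = 1.00000 bits

D_KL(P||U) = 1.00000 - 0.43513 = 0.56487 ≈ 0.5649 bits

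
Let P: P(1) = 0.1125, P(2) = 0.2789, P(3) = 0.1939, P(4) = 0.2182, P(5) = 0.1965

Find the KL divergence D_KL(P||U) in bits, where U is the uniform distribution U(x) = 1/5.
0.0542 bits

U(i) = 1/5 for all i

D_KL(P||U) = Σ P(x) log₂(P(x) / (1/5))
           = Σ P(x) log₂(P(x)) + log₂(5)
           = log₂(5) - H(P)

H(P) = -Σ P(x) log₂(P(x)):
  -P(1)·log₂(P(1)) = -(0.1125)·log₂(0.1125) = 0.35460
  -P(2)·log₂(P(2)) = -(0.2789)·log₂(0.2789) = 0.51378
  -P(3)·log₂(P(3)) = -(0.1939)·log₂(0.1939) = 0.45889
  -P(4)·log₂(P(4)) = -(0.2182)·log₂(0.2182) = 0.47923
  -P(5)·log₂(P(5)) = -(0.1965)·log₂(0.1965) = 0.46126
H(P) = 0.35460 + 0.51378 + 0.45889 + 0.47923 + 0.46126 = 2.26776 bits

log₂(5) = 2.32193 bits

D_KL(P||U) = 2.32193 - 2.26776 = 0.05417 ≈ 0.0542 bits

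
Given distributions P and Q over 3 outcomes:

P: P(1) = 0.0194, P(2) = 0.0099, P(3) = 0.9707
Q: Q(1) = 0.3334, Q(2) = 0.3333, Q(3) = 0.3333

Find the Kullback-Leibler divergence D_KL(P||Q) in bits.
1.3672 bits

D_KL(P||Q) = Σ P(x) log₂(P(x)/Q(x))

Computing term by term:
  P(1)·log₂(P(1)/Q(1)) = 0.0194·log₂(0.0194/0.3334) = -0.07960
  P(2)·log₂(P(2)/Q(2)) = 0.0099·log₂(0.0099/0.3333) = -0.05023
  P(3)·log₂(P(3)/Q(3)) = 0.9707·log₂(0.9707/0.3333) = 1.49702

D_KL(P||Q) = -0.07960 - 0.05023 + 1.49702 = 1.36719 ≈ 1.3672 bits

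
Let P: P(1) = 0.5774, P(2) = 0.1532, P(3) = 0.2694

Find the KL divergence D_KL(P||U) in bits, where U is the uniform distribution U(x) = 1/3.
0.2031 bits

U(i) = 1/3 for all i

D_KL(P||U) = Σ P(x) log₂(P(x) / (1/3))
           = Σ P(x) log₂(P(x)) + log₂(3)
           = log₂(3) - H(P)

H(P) = -Σ P(x) log₂(P(x)):
  -P(1)·log₂(P(1)) = -(0.5774)·log₂(0.5774) = 0.45751
  -P(2)·log₂(P(2)) = -(0.1532)·log₂(0.1532) = 0.41464
  -P(3)·log₂(P(3)) = -(0.2694)·log₂(0.2694) = 0.50975
H(P) = 0.45751 + 0.41464 + 0.50975 = 1.38190 bits

log₂(3) = 1.58496 bits

D_KL(P||U) = 1.58496 - 1.38190 = 0.20306 ≈ 0.2031 bits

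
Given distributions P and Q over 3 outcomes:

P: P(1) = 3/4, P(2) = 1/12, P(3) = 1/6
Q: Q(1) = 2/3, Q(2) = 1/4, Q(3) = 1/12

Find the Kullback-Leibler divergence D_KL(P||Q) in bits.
0.1620 bits

D_KL(P||Q) = Σ P(x) log₂(P(x)/Q(x))

Computing term by term:
  P(1)·log₂(P(1)/Q(1)) = (3/4)·log₂((3/4)/(2/3)) = 0.12744
  P(2)·log₂(P(2)/Q(2)) = (1/12)·log₂((1/12)/(1/4)) = -0.13208
  P(3)·log₂(P(3)/Q(3)) = (1/6)·log₂((1/6)/(1/12)) = 0.16667

D_KL(P||Q) = 0.12744 - 0.13208 + 0.16667 = 0.16203 ≈ 0.1620 bits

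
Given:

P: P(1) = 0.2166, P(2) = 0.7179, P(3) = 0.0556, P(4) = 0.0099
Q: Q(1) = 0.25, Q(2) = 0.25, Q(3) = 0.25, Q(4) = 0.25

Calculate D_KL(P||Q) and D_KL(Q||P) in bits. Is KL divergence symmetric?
D_KL(P||Q) = 0.8810 bits, D_KL(Q||P) = 1.3780 bits. No, KL divergence is not symmetric.

D_KL(P||Q) = Σ P(x) log₂(P(x)/Q(x))

Computing term by term:
  P(1)·log₂(P(1)/Q(1)) = 0.2166·log₂(0.2166/0.25) = -0.04481
  P(2)·log₂(P(2)/Q(2)) = 0.7179·log₂(0.7179/0.25) = 1.09254
  P(3)·log₂(P(3)/Q(3)) = 0.0556·log₂(0.0556/0.25) = -0.12058
  P(4)·log₂(P(4)/Q(4)) = 0.0099·log₂(0.0099/0.25) = -0.04612

D_KL(P||Q) = -0.04481 + 1.09254 - 0.12058 - 0.04612 = 0.88103 ≈ 0.8810 bits

D_KL(Q||P) = Σ Q(x) log₂(Q(x)/P(x))

Computing term by term:
  Q(1)·log₂(Q(1)/P(1)) = 0.25·log₂(0.25/0.2166) = 0.05172
  Q(2)·log₂(Q(2)/P(2)) = 0.25·log₂(0.25/0.7179) = -0.38046
  Q(3)·log₂(Q(3)/P(3)) = 0.25·log₂(0.25/0.0556) = 0.54219
  Q(4)·log₂(Q(4)/P(4)) = 0.25·log₂(0.25/0.0099) = 1.16459

D_KL(Q||P) = 0.05172 - 0.38046 + 0.54219 + 1.16459 = 1.37804 ≈ 1.3780 bits

These are NOT equal (difference: 0.4970 bits). KL divergence is asymmetric: D_KL(P||Q) ≠ D_KL(Q||P) in general.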